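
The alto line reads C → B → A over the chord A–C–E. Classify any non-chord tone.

B is a passing tone.

The harmony at that moment is A minor triad (A, C, E); B is not a chord tone.
It is approached by step down from C and left by step down to A.
Step in, step out in the same direction — a passing tone.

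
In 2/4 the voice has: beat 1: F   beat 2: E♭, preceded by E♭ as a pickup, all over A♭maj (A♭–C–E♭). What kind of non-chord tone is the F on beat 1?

Upper neighbor tone.

The harmony at that moment is A♭ major triad (A♭, C, E♭); F is not a chord tone.
It is approached by step up from E♭ and left by step down to E♭.
Step away and step back to the same note — a neighbor tone (upper neighbor).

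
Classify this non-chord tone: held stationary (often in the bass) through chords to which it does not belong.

Pedal tone.

Approach: none. Departure: none — a single pitch is sustained while the chords change around it, passing through harmonies that do not contain it.
No melodic motion at all; the dissonance is created entirely by the moving harmonies against the stationary note — a pedal tone (pedal point).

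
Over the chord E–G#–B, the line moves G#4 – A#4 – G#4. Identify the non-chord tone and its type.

A#4 is a neighbor tone.

The harmony at that moment is E major triad (E, G#, B); A#4 is not a chord tone.
It is approached by step up from G#4 and left by step down to G#4.
Step away and step back to the same note — a neighbor tone (upper neighbor).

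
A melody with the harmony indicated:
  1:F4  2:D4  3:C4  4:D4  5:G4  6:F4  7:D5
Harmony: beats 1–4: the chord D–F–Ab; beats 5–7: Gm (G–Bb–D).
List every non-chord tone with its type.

C4 (beat 3) — neighbor tone; F4 (beat 6) — escape tone.

The harmony at that moment is D diminished triad (D, F, Ab); C4 is not a chord tone.
It is approached by step down from D4 and left by step up to D4.
Step away and step back to the same note — a neighbor tone (lower neighbor).
The harmony at that moment is G minor triad (G, Bb, D); F4 is not a chord tone.
It is approached by step down from G4 and left by leap up to D5.
Step in, leap out — an escape tone.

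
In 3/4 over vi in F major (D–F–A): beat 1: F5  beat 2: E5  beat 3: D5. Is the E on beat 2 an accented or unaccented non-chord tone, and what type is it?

The harmony at that moment is D minor triad (D, F, A); E5 is not a chord tone.
It is approached by step down from F5 and left by step down to D5.
Step in, step out in the same direction — a passing tone.
It falls on a weak beat, so it is unaccented.

Unaccented passing tone.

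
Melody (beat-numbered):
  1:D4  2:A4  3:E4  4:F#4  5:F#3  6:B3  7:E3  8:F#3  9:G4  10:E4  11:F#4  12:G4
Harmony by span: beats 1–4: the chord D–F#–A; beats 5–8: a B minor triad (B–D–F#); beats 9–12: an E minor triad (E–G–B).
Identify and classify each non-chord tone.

The harmony at that moment is D major triad (D, F#, A); E4 is not a chord tone.
It is approached by leap down from A4 and left by step up to F#4.
Leap in, step out — an appoggiatura.
The harmony at that moment is B minor triad (B, D, F#); E3 is not a chord tone.
It is approached by leap down from B3 and left by step up to F#3.
Leap in, step out — an appoggiatura.
The harmony at that moment is E minor triad (E, G, B); F#4 is not a chord tone.
It is approached by step up from E4 and left by step up to G4.
Step in, step out in the same direction — a passing tone.

E4 (beat 3) — appoggiatura; E3 (beat 7) — appoggiatura; F#4 (beat 11) — passing tone.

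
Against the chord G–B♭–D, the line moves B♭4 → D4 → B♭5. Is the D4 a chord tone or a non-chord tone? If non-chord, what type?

Chord tone (the fifth of G minor triad).

G minor triad contains G, B♭, D; D is the fifth, so it is a chord tone.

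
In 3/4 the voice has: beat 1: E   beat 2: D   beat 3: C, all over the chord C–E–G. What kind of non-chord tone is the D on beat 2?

The harmony at that moment is C major triad (C, E, G); D is not a chord tone.
It is approached by step down from E and left by step down to C.
Step in, step out in the same direction — a passing tone.

Passing tone.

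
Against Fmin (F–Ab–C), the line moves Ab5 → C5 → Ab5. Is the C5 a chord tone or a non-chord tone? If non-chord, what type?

F minor triad contains F, Ab, C; C is the fifth, so it is a chord tone.

Chord tone (the fifth of F minor triad).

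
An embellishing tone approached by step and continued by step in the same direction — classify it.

Approach: by step. Departure: by step, continuing in the same direction.
Stepwise on both sides with no change of direction means the note fills in the space between two different chord tones — a passing tone. (Had it turned back to its starting note it would be a neighbor tone instead.)

Passing tone.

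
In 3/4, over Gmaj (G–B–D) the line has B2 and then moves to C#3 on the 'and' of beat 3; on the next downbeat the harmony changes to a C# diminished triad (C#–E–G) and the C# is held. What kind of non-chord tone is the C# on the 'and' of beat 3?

Anticipation.

The harmony at that moment is G major triad (G, B, D); C#3 is not a chord tone.
It is approached by step up from B2 and then sustained as the same pitch into the next harmony.
Arriving early and becoming a chord tone when the harmony changes — an anticipation.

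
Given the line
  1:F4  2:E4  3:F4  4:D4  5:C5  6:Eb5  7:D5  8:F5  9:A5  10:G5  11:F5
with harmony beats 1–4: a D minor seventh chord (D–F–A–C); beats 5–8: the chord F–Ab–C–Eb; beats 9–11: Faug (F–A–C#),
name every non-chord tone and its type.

The harmony at that moment is D minor seventh chord (D, F, A, C); E4 is not a chord tone.
It is approached by step down from F4 and left by step up to F4.
Step away and step back to the same note — a neighbor tone (lower neighbor).
The harmony at that moment is F minor seventh chord (F, Ab, C, Eb); D5 is not a chord tone.
It is approached by step down from Eb5 and left by leap up to F5.
Step in, leap out — an escape tone.
The harmony at that moment is F augmented triad (F, A, C#); G5 is not a chord tone.
It is approached by step down from A5 and left by step down to F5.
Step in, step out in the same direction — a passing tone.

E4 (beat 2) — neighbor tone; D5 (beat 7) — escape tone; G5 (beat 10) — passing tone.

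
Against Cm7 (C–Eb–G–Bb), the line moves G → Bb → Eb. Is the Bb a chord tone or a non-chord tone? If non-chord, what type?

Chord tone (the seventh of C minor seventh chord).

C minor seventh chord contains C, Eb, G, Bb; Bb is the seventh, so it is a chord tone.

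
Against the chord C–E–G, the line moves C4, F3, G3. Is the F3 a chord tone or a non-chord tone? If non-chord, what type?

The harmony at that moment is C major triad (C, E, G); F3 is not a chord tone.
It is approached by leap down from C4 and left by step up to G3.
Leap in, step out — an appoggiatura.

Non-chord tone — an appoggiatura.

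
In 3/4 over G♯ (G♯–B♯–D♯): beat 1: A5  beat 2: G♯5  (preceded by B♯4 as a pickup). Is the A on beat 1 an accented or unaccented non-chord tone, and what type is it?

The harmony at that moment is G♯ major triad (G♯, B♯, D♯); A5 is not a chord tone.
It is approached by leap up from B♯4 and left by step down to G♯5.
Leap in, step out — an appoggiatura.
It falls on the downbeat, so it is accented.

Accented appoggiatura.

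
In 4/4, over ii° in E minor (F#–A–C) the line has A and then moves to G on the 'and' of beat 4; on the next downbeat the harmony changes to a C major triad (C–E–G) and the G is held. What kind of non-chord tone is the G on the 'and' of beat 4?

Anticipation.

The harmony at that moment is F# diminished triad (F#, A, C); G is not a chord tone.
It is approached by step down from A and then sustained as the same pitch into the next harmony.
Arriving early and becoming a chord tone when the harmony changes — an anticipation.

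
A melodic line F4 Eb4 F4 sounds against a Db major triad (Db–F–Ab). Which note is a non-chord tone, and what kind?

The harmony at that moment is Db major triad (Db, F, Ab); Eb4 is not a chord tone.
It is approached by step down from F4 and left by step up to F4.
Step away and step back to the same note — a neighbor tone (lower neighbor).

Eb4 is a neighbor tone.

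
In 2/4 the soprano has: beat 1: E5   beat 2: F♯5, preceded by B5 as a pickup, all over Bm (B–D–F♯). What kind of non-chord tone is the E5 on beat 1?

The harmony at that moment is B minor triad (B, D, F♯); E5 is not a chord tone.
It is approached by leap down from B5 and left by step up to F♯5.
Leap in, step out, metrically accented — an appoggiatura.

Appoggiatura.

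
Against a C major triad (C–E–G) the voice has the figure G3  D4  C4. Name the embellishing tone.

The harmony at that moment is C major triad (C, E, G); D4 is not a chord tone.
It is approached by leap up from G3 and left by step down to C4.
Leap in, step out — an appoggiatura.

D4 is an appoggiatura.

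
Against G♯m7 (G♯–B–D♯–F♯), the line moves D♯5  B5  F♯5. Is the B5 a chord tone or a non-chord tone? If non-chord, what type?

Chord tone (the third of G# minor seventh chord).

G# minor seventh chord contains G♯, B, D♯, F♯; B is the third, so it is a chord tone.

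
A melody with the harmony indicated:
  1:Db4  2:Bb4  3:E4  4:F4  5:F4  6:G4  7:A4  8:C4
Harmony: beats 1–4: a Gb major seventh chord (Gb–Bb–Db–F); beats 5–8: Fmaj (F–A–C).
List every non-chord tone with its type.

The harmony at that moment is Gb major seventh chord (Gb, Bb, Db, F); E4 is not a chord tone.
It is approached by leap down from Bb4 and left by step up to F4.
Leap in, step out — an appoggiatura.
The harmony at that moment is F major triad (F, A, C); G4 is not a chord tone.
It is approached by step up from F4 and left by step up to A4.
Step in, step out in the same direction — a passing tone.

E4 (beat 3) — appoggiatura; G4 (beat 6) — passing tone.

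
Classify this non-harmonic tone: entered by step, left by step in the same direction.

Passing tone.

Approach: by step. Departure: by step, continuing in the same direction.
Stepwise on both sides with no change of direction means the note fills in the space between two different chord tones — a passing tone. (Had it turned back to its starting note it would be a neighbor tone instead.)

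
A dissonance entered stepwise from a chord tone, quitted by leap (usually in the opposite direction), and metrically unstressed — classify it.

Approach: by step. Departure: by leap. Metric position: weak.
Step in, leap out, from a weak position — an escape tone (échappée). (It is the mirror image of the appoggiatura, which leaps in and steps out on a strong beat.)

Escape tone.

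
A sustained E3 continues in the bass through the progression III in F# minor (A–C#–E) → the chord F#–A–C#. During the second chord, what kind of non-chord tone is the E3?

The harmony at that moment is F# minor triad (F#, A, C#); E3 is not a chord tone.
It is held over (the same pitch as the preceding E3) and then sustained as the same pitch into the next harmony.
Sustained through a change of harmony — a pedal tone.

Pedal tone (pedal point).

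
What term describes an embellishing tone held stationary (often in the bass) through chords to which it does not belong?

Pedal tone.

Approach: none. Departure: none — a single pitch is sustained while the chords change around it, passing through harmonies that do not contain it.
No melodic motion at all; the dissonance is created entirely by the moving harmonies against the stationary note — a pedal tone (pedal point).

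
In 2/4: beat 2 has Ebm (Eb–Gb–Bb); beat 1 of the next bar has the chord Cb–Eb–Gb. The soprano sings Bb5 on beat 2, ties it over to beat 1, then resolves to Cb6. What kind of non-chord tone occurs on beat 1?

Retardation.

The harmony at that moment is Cb major triad (Cb, Eb, Gb); Bb5 is not a chord tone.
It is held over (the same pitch as the preceding Bb5) and left by step up to Cb6.
Held over from the previous chord and resolving up by step — a retardation.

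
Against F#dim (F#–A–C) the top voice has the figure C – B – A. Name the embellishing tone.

B is a passing tone.

The harmony at that moment is F# diminished triad (F#, A, C); B is not a chord tone.
It is approached by step down from C and left by step down to A.
Step in, step out in the same direction — a passing tone.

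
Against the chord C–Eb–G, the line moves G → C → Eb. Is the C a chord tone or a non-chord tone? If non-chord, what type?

Chord tone (the root of C minor triad).

C minor triad contains C, Eb, G; C is the root, so it is a chord tone.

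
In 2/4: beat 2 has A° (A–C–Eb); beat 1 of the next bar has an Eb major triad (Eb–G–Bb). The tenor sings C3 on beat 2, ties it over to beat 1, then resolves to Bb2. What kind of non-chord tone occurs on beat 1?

The harmony at that moment is Eb major triad (Eb, G, Bb); C3 is not a chord tone.
It is held over (the same pitch as the preceding C3) and left by step down to Bb2.
Held over from the previous chord and resolving down by step — a suspension.

Suspension.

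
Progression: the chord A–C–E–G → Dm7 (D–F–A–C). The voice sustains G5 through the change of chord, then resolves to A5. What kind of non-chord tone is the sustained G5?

The harmony at that moment is D minor seventh chord (D, F, A, C); G5 is not a chord tone.
It is held over (the same pitch as the preceding G5) and left by step up to A5.
Held over from the previous chord and resolving up by step — a retardation.

G5 is a retardation.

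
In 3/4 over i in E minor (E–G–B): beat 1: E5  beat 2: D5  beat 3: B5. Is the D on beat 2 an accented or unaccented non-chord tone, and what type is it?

Unaccented escape tone.

The harmony at that moment is E minor triad (E, G, B); D5 is not a chord tone.
It is approached by step down from E5 and left by leap up to B5.
Step in, leap out — an escape tone.
It falls on a weak beat, so it is unaccented.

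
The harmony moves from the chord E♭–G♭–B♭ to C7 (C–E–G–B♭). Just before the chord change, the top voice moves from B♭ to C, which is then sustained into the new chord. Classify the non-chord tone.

C is an anticipation.

The harmony at that moment is E♭ minor triad (E♭, G♭, B♭); C is not a chord tone.
It is approached by step up from B♭ and then sustained as the same pitch into the next harmony.
Arriving early and becoming a chord tone when the harmony changes — an anticipation.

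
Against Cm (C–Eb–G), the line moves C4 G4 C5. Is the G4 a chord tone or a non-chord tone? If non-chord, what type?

Chord tone (the fifth of C minor triad).

C minor triad contains C, Eb, G; G is the fifth, so it is a chord tone.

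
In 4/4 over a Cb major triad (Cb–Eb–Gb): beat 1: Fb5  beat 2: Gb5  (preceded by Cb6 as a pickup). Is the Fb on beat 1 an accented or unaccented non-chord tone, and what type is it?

Accented appoggiatura.

The harmony at that moment is Cb major triad (Cb, Eb, Gb); Fb5 is not a chord tone.
It is approached by leap down from Cb6 and left by step up to Gb5.
Leap in, step out — an appoggiatura.
It falls on the downbeat, so it is accented.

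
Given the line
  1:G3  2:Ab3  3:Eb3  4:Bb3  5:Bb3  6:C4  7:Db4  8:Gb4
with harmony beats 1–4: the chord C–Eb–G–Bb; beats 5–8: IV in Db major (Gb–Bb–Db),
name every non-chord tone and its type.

Ab3 (beat 2) — escape tone; C4 (beat 6) — passing tone.

The harmony at that moment is C minor seventh chord (C, Eb, G, Bb); Ab3 is not a chord tone.
It is approached by step up from G3 and left by leap down to Eb3.
Step in, leap out — an escape tone.
The harmony at that moment is Gb major triad (Gb, Bb, Db); C4 is not a chord tone.
It is approached by step up from Bb3 and left by step up to Db4.
Step in, step out in the same direction — a passing tone.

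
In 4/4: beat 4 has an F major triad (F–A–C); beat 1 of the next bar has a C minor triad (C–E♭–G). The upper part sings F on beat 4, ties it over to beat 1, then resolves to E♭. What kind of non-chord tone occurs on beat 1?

The harmony at that moment is C minor triad (C, E♭, G); F is not a chord tone.
It is held over (the same pitch as the preceding F) and left by step down to E♭.
Held over from the previous chord and resolving down by step — a suspension.

Suspension.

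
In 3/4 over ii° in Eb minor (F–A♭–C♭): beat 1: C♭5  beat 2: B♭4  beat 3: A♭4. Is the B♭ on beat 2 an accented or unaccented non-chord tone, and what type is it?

The harmony at that moment is F diminished triad (F, A♭, C♭); B♭4 is not a chord tone.
It is approached by step down from C♭5 and left by step down to A♭4.
Step in, step out in the same direction — a passing tone.
It falls on a weak beat, so it is unaccented.

Unaccented passing tone.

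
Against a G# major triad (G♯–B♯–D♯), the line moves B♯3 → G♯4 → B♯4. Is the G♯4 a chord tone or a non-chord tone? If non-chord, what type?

G# major triad contains G♯, B♯, D♯; G♯ is the root, so it is a chord tone.

Chord tone (the root of G# major triad).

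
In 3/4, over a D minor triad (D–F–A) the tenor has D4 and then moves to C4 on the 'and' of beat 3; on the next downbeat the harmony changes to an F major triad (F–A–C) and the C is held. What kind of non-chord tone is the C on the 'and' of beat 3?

The harmony at that moment is D minor triad (D, F, A); C4 is not a chord tone.
It is approached by step down from D4 and then sustained as the same pitch into the next harmony.
Arriving early and becoming a chord tone when the harmony changes — an anticipation.

Anticipation.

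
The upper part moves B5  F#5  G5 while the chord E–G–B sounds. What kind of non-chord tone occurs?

F#5 is an appoggiatura.

The harmony at that moment is E minor triad (E, G, B); F#5 is not a chord tone.
It is approached by leap down from B5 and left by step up to G5.
Leap in, step out — an appoggiatura.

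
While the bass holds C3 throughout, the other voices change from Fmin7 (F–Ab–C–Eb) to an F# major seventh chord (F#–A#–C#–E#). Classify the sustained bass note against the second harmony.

The harmony at that moment is F# major seventh chord (F#, A#, C#, E#); C3 is not a chord tone.
It is held over (the same pitch as the preceding C3) and then sustained as the same pitch into the next harmony.
Sustained through a change of harmony — a pedal tone.

Pedal tone (pedal point).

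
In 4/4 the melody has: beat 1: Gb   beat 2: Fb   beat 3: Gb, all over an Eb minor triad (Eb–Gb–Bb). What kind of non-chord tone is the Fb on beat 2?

Lower neighbor tone.

The harmony at that moment is Eb minor triad (Eb, Gb, Bb); Fb is not a chord tone.
It is approached by step down from Gb and left by step up to Gb.
Step away and step back to the same note — a neighbor tone (lower neighbor).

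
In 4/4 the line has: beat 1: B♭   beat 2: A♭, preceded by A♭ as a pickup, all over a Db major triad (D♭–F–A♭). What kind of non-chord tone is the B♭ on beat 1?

Upper neighbor tone.

The harmony at that moment is D♭ major triad (D♭, F, A♭); B♭ is not a chord tone.
It is approached by step up from A♭ and left by step down to A♭.
Step away and step back to the same note — a neighbor tone (upper neighbor).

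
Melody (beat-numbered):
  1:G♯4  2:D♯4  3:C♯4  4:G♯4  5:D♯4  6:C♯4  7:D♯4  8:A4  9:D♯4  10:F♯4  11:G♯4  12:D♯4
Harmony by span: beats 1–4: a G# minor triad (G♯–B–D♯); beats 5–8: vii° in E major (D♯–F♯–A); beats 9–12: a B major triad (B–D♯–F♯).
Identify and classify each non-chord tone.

C♯4 (beat 3) — escape tone; C♯4 (beat 6) — neighbor tone; G♯4 (beat 11) — escape tone.

The harmony at that moment is G♯ minor triad (G♯, B, D♯); C♯4 is not a chord tone.
It is approached by step down from D♯4 and left by leap up to G♯4.
Step in, leap out — an escape tone.
The harmony at that moment is D♯ diminished triad (D♯, F♯, A); C♯4 is not a chord tone.
It is approached by step down from D♯4 and left by step up to D♯4.
Step away and step back to the same note — a neighbor tone (lower neighbor).
The harmony at that moment is B major triad (B, D♯, F♯); G♯4 is not a chord tone.
It is approached by step up from F♯4 and left by leap down to D♯4.
Step in, leap out — an escape tone.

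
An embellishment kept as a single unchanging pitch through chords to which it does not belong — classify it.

Approach: none. Departure: none — a single pitch is sustained while the chords change around it, passing through harmonies that do not contain it.
No melodic motion at all; the dissonance is created entirely by the moving harmonies against the stationary note — a pedal tone (pedal point).

Pedal tone.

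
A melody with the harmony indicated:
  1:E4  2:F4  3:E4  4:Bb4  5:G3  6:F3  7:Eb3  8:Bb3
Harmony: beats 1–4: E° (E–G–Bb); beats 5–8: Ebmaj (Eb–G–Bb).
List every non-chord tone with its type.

The harmony at that moment is E diminished triad (E, G, Bb); F4 is not a chord tone.
It is approached by step up from E4 and left by step down to E4.
Step away and step back to the same note — a neighbor tone (upper neighbor).
The harmony at that moment is Eb major triad (Eb, G, Bb); F3 is not a chord tone.
It is approached by step down from G3 and left by step down to Eb3.
Step in, step out in the same direction — a passing tone.

F4 (beat 2) — neighbor tone; F3 (beat 6) — passing tone.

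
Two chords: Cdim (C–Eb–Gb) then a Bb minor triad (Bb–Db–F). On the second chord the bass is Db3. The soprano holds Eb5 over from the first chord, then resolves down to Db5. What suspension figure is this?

At the second chord the bass is Db3. The suspended Eb5 lies a ninth above the bass; after resolving down by step to Db5, the interval above the bass becomes an octave.
Suspension figures are named by those two intervals: 9–8.

9–8 suspension.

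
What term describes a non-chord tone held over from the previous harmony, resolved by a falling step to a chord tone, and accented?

Suspension.

Approach: by preparation — the pitch is first a chord tone, then held (tied or repeated) while the harmony changes under it. Departure: down by step. Metric position: strong.
A prepared dissonance that resolves downward by step — a suspension. (The same figure resolving upward would be a retardation.)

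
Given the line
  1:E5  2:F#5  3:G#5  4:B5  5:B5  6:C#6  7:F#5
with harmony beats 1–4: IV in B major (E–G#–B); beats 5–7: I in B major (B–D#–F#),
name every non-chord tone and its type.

F#5 (beat 2) — passing tone; C#6 (beat 6) — escape tone.

The harmony at that moment is E major triad (E, G#, B); F#5 is not a chord tone.
It is approached by step up from E5 and left by step up to G#5.
Step in, step out in the same direction — a passing tone.
The harmony at that moment is B major triad (B, D#, F#); C#6 is not a chord tone.
It is approached by step up from B5 and left by leap down to F#5.
Step in, leap out — an escape tone.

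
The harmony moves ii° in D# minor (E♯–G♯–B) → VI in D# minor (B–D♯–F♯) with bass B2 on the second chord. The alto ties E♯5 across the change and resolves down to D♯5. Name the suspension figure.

4–3 suspension.

At the second chord the bass is B2. The suspended E♯5 lies a fourth above the bass; after resolving down by step to D♯5, the interval above the bass becomes a third.
Suspension figures are named by those two intervals: 4–3.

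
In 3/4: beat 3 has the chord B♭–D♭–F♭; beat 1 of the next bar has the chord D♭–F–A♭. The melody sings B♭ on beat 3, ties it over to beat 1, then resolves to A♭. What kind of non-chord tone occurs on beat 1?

The harmony at that moment is D♭ major triad (D♭, F, A♭); B♭ is not a chord tone.
It is held over (the same pitch as the preceding B♭) and left by step down to A♭.
Held over from the previous chord and resolving down by step — a suspension.

Suspension.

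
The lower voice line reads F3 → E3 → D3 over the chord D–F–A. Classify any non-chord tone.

The harmony at that moment is D minor triad (D, F, A); E3 is not a chord tone.
It is approached by step down from F3 and left by step down to D3.
Step in, step out in the same direction — a passing tone.

E3 is a passing tone.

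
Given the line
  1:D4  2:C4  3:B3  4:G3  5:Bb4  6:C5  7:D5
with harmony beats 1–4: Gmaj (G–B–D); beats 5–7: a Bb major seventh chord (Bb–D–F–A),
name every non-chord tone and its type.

The harmony at that moment is G major triad (G, B, D); C4 is not a chord tone.
It is approached by step down from D4 and left by step down to B3.
Step in, step out in the same direction — a passing tone.
The harmony at that moment is Bb major seventh chord (Bb, D, F, A); C5 is not a chord tone.
It is approached by step up from Bb4 and left by step up to D5.
Step in, step out in the same direction — a passing tone.

C4 (beat 2) — passing tone; C5 (beat 6) — passing tone.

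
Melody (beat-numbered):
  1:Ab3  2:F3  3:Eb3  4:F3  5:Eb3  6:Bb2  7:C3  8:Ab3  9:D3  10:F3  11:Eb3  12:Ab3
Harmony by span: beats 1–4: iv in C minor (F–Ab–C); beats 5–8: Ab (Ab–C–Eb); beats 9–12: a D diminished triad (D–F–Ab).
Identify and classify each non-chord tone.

Eb3 (beat 3) — neighbor tone; Bb2 (beat 6) — appoggiatura; Eb3 (beat 11) — escape tone.

The harmony at that moment is F minor triad (F, Ab, C); Eb3 is not a chord tone.
It is approached by step down from F3 and left by step up to F3.
Step away and step back to the same note — a neighbor tone (lower neighbor).
The harmony at that moment is Ab major triad (Ab, C, Eb); Bb2 is not a chord tone.
It is approached by leap down from Eb3 and left by step up to C3.
Leap in, step out — an appoggiatura.
The harmony at that moment is D diminished triad (D, F, Ab); Eb3 is not a chord tone.
It is approached by step down from F3 and left by leap up to Ab3.
Step in, leap out — an escape tone.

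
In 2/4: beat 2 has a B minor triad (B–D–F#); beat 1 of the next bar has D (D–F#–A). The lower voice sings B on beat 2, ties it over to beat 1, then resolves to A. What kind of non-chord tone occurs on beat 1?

The harmony at that moment is D major triad (D, F#, A); B is not a chord tone.
It is held over (the same pitch as the preceding B) and left by step down to A.
Held over from the previous chord and resolving down by step — a suspension.

Suspension.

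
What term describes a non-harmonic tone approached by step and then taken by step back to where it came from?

Approach: by step. Departure: by step in the opposite direction, back to the starting pitch.
Stepwise on both sides but reversing to return to the same chord tone — a neighbor tone. (Had it continued onward in the same direction it would be a passing tone instead.)

Neighbor tone.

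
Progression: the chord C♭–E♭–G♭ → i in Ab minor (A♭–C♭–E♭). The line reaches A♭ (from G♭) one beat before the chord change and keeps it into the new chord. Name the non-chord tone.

A♭ is an anticipation.

The harmony at that moment is C♭ major triad (C♭, E♭, G♭); A♭ is not a chord tone.
It is approached by step up from G♭ and then sustained as the same pitch into the next harmony.
Arriving early and becoming a chord tone when the harmony changes — an anticipation.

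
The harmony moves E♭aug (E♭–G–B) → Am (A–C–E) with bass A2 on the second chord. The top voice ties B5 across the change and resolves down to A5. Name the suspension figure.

9–8 suspension.

At the second chord the bass is A2. The suspended B5 lies a ninth above the bass; after resolving down by step to A5, the interval above the bass becomes an octave.
Suspension figures are named by those two intervals: 9–8.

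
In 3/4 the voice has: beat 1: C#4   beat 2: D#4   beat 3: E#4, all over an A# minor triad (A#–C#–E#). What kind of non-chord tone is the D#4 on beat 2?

The harmony at that moment is A# minor triad (A#, C#, E#); D#4 is not a chord tone.
It is approached by step up from C#4 and left by step up to E#4.
Step in, step out in the same direction — a passing tone.

Passing tone.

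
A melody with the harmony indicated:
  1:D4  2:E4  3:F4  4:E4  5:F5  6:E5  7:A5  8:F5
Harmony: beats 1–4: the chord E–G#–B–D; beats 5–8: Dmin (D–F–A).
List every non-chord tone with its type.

The harmony at that moment is E dominant seventh chord (E, G#, B, D); F4 is not a chord tone.
It is approached by step up from E4 and left by step down to E4.
Step away and step back to the same note — a neighbor tone (upper neighbor).
The harmony at that moment is D minor triad (D, F, A); E5 is not a chord tone.
It is approached by step down from F5 and left by leap up to A5.
Step in, leap out — an escape tone.

F4 (beat 3) — neighbor tone; E5 (beat 6) — escape tone.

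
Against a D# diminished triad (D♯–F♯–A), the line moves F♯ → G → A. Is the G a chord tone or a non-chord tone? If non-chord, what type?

Non-chord tone — a passing tone.

The harmony at that moment is D♯ diminished triad (D♯, F♯, A); G is not a chord tone.
It is approached by step up from F♯ and left by step up to A.
Step in, step out in the same direction — a passing tone.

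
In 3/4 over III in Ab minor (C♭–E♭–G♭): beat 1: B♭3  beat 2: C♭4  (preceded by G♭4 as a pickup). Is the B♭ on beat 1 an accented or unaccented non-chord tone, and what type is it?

The harmony at that moment is C♭ major triad (C♭, E♭, G♭); B♭3 is not a chord tone.
It is approached by leap down from G♭4 and left by step up to C♭4.
Leap in, step out — an appoggiatura.
It falls on the downbeat, so it is accented.

Accented appoggiatura.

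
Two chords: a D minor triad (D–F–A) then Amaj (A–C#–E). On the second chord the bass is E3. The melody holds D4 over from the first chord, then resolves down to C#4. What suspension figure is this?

At the second chord the bass is E3. The suspended D4 lies a seventh above the bass; after resolving down by step to C#4, the interval above the bass becomes a sixth.
Suspension figures are named by those two intervals: 7–6.

7–6 suspension.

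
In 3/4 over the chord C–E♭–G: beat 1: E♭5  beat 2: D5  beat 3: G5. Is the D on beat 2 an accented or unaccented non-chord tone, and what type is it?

The harmony at that moment is C minor triad (C, E♭, G); D5 is not a chord tone.
It is approached by step down from E♭5 and left by leap up to G5.
Step in, leap out — an escape tone.
It falls on a weak beat, so it is unaccented.

Unaccented escape tone.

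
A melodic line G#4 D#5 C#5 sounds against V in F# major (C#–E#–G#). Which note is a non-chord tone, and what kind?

The harmony at that moment is C# major triad (C#, E#, G#); D#5 is not a chord tone.
It is approached by leap up from G#4 and left by step down to C#5.
Leap in, step out — an appoggiatura.

D#5 is an appoggiatura.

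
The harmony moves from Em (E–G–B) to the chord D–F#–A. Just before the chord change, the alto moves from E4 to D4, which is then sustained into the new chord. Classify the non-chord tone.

D4 is an anticipation.

The harmony at that moment is E minor triad (E, G, B); D4 is not a chord tone.
It is approached by step down from E4 and then sustained as the same pitch into the next harmony.
Arriving early and becoming a chord tone when the harmony changes — an anticipation.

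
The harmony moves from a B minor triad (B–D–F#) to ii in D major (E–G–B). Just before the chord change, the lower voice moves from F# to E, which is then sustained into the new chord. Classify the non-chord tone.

The harmony at that moment is B minor triad (B, D, F#); E is not a chord tone.
It is approached by step down from F# and then sustained as the same pitch into the next harmony.
Arriving early and becoming a chord tone when the harmony changes — an anticipation.

E is an anticipation.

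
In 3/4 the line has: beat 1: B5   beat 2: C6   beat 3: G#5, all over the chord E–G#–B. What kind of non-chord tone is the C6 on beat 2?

The harmony at that moment is E major triad (E, G#, B); C6 is not a chord tone.
It is approached by step up from B5 and left by leap down to G#5.
Step in, leap out, on a weak beat — an escape tone.

Escape tone.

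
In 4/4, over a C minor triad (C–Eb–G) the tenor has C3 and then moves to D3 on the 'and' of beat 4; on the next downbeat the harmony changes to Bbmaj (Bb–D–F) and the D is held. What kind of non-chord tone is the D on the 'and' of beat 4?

Anticipation.

The harmony at that moment is C minor triad (C, Eb, G); D3 is not a chord tone.
It is approached by step up from C3 and then sustained as the same pitch into the next harmony.
Arriving early and becoming a chord tone when the harmony changes — an anticipation.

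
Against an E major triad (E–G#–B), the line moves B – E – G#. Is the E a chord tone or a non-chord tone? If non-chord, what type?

E major triad contains E, G#, B; E is the root, so it is a chord tone.

Chord tone (the root of E major triad).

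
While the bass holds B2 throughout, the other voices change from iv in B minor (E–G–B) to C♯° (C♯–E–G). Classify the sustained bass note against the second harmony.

The harmony at that moment is C♯ diminished triad (C♯, E, G); B2 is not a chord tone.
It is held over (the same pitch as the preceding B2) and then sustained as the same pitch into the next harmony.
Sustained through a change of harmony — a pedal tone.

Pedal tone (pedal point).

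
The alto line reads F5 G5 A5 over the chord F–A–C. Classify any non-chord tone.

G5 is a passing tone.

The harmony at that moment is F major triad (F, A, C); G5 is not a chord tone.
It is approached by step up from F5 and left by step up to A5.
Step in, step out in the same direction — a passing tone.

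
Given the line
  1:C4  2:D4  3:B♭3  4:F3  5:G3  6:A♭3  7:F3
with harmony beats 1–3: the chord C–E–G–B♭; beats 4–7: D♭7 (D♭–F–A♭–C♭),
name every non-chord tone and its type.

D4 (beat 2) — escape tone; G3 (beat 5) — passing tone.

The harmony at that moment is C dominant seventh chord (C, E, G, B♭); D4 is not a chord tone.
It is approached by step up from C4 and left by leap down to B♭3.
Step in, leap out — an escape tone.
The harmony at that moment is D♭ dominant seventh chord (D♭, F, A♭, C♭); G3 is not a chord tone.
It is approached by step up from F3 and left by step up to A♭3.
Step in, step out in the same direction — a passing tone.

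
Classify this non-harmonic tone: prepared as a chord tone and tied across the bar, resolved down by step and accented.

Suspension.

Approach: by preparation — the pitch is first a chord tone, then held (tied or repeated) while the harmony changes under it. Departure: down by step. Metric position: strong.
A prepared dissonance that resolves downward by step — a suspension. (The same figure resolving upward would be a retardation.)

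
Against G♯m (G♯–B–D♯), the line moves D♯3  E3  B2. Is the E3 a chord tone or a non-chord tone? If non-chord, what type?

Non-chord tone — an escape tone.

The harmony at that moment is G♯ minor triad (G♯, B, D♯); E3 is not a chord tone.
It is approached by step up from D♯3 and left by leap down to B2.
Step in, leap out — an escape tone.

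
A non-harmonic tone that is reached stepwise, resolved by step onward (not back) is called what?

Approach: by step. Departure: by step, continuing in the same direction.
Stepwise on both sides with no change of direction means the note fills in the space between two different chord tones — a passing tone. (Had it turned back to its starting note it would be a neighbor tone instead.)

Passing tone.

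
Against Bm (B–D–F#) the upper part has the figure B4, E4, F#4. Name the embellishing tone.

E4 is an appoggiatura.

The harmony at that moment is B minor triad (B, D, F#); E4 is not a chord tone.
It is approached by leap down from B4 and left by step up to F#4.
Leap in, step out — an appoggiatura.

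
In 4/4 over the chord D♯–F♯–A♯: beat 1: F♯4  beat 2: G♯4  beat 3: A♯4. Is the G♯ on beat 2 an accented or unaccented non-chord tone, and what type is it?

Unaccented passing tone.

The harmony at that moment is D♯ minor triad (D♯, F♯, A♯); G♯4 is not a chord tone.
It is approached by step up from F♯4 and left by step up to A♯4.
Step in, step out in the same direction — a passing tone.
It falls on a weak beat, so it is unaccented.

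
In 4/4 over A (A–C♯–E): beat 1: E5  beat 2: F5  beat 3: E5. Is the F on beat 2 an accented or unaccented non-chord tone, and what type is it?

Unaccented neighbor tone.

The harmony at that moment is A major triad (A, C♯, E); F5 is not a chord tone.
It is approached by step up from E5 and left by step down to E5.
Step away and step back to the same note — a neighbor tone (upper neighbor).
It falls on a weak beat, so it is unaccented.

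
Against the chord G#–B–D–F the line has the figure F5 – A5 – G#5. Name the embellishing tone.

The harmony at that moment is G# diminished seventh chord (G#, B, D, F); A5 is not a chord tone.
It is approached by leap up from F5 and left by step down to G#5.
Leap in, step out — an appoggiatura.

A5 is an appoggiatura.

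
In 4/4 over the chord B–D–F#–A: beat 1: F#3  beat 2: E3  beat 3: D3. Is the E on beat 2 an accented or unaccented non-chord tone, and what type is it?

Unaccented passing tone.

The harmony at that moment is B minor seventh chord (B, D, F#, A); E3 is not a chord tone.
It is approached by step down from F#3 and left by step down to D3.
Step in, step out in the same direction — a passing tone.
It falls on a weak beat, so it is unaccented.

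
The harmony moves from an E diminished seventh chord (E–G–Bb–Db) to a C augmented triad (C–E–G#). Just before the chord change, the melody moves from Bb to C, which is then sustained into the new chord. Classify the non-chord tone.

C is an anticipation.

The harmony at that moment is E diminished seventh chord (E, G, Bb, Db); C is not a chord tone.
It is approached by step up from Bb and then sustained as the same pitch into the next harmony.
Arriving early and becoming a chord tone when the harmony changes — an anticipation.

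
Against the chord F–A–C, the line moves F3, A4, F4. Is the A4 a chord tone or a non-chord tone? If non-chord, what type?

Chord tone (the third of F major triad).

F major triad contains F, A, C; A is the third, so it is a chord tone.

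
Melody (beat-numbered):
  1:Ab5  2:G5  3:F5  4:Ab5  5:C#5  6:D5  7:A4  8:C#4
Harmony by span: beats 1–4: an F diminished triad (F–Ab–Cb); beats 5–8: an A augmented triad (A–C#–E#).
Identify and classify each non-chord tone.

The harmony at that moment is F diminished triad (F, Ab, Cb); G5 is not a chord tone.
It is approached by step down from Ab5 and left by step down to F5.
Step in, step out in the same direction — a passing tone.
The harmony at that moment is A augmented triad (A, C#, E#); D5 is not a chord tone.
It is approached by step up from C#5 and left by leap down to A4.
Step in, leap out — an escape tone.

G5 (beat 2) — passing tone; D5 (beat 6) — escape tone.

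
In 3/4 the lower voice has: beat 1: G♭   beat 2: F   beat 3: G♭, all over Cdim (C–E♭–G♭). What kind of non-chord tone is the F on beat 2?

The harmony at that moment is C diminished triad (C, E♭, G♭); F is not a chord tone.
It is approached by step down from G♭ and left by step up to G♭.
Step away and step back to the same note — a neighbor tone (lower neighbor).

Lower neighbor tone.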